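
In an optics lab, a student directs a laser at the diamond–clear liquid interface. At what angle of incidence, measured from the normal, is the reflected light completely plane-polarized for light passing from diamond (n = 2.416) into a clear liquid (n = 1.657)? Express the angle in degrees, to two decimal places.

Here n₂/n₁ = 1.657/2.416 = 0.6858, and Brewster's law gives tan θ_B = n₂/n₁. Taking the arctangent, θ_B = 34.44°.

θ_B ≈ 34.44°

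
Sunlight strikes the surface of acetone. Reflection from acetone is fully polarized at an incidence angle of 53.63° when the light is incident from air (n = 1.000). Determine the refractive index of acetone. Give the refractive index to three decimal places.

Brewster's law: tan θ_B = n₂/n₁ (light incident in air, refracted into acetone).
n₂ = n₁ tan θ_B = 1.000 × tan 53.63° = 1.358.

n ≈ 1.358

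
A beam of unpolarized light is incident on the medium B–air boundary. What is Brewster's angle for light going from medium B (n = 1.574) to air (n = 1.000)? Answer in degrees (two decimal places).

tan θ_B = n₂/n₁ = 1.000/1.574 = 0.6353.
So θ_B = arctan 0.6353 = 32.43°.

θ_B ≈ 32.43°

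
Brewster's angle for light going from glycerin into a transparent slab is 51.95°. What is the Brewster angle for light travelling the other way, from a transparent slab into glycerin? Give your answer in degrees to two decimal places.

θ_B' ≈ 38.05°

tan θ_B' = n₁/n₂ = 1/tan θ_B, so θ_B' = 90° − θ_B.
θ_B' = 90° − 51.95° = 38.05°.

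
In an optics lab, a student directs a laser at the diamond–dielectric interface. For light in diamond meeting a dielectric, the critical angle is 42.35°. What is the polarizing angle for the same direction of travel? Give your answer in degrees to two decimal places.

θ_B ≈ 33.97°

sin θ_c = n₂/n₁, so n₂/n₁ = sin 42.35° = 0.6737.
Brewster: tan θ_B = n₂/n₁ = 0.6737.
θ_B = arctan(0.6737) = 33.97°.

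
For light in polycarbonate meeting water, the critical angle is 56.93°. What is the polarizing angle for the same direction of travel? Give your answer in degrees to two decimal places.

n₂/n₁ = sin θ_c = sin 56.93° = 0.8380.
tan θ_B equals the same ratio, so θ_B = arctan(0.8380) = 39.96°.

θ_B ≈ 39.96°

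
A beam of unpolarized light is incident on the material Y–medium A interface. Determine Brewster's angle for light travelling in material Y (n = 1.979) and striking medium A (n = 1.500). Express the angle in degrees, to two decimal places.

Here n₂/n₁ = 1.500/1.979 = 0.7580, and Brewster's law gives tan θ_B = n₂/n₁. Taking the arctangent, θ_B = 37.16°.

θ_B ≈ 37.16°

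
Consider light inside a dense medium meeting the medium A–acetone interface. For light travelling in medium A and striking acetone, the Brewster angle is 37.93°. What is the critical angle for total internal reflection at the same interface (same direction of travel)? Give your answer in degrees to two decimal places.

θ_c ≈ 51.20°

From Brewster, n₂/n₁ = tan θ_B = tan 37.93° = 0.7793.
Then sin θ_c = n₂/n₁ = 0.7793, so θ_c = arcsin 0.7793 = 51.20°.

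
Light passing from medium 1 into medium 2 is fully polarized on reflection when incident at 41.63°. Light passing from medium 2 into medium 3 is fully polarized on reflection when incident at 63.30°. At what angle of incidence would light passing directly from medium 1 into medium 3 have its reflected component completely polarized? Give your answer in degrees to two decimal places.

tan θ_B(1→2) = n₂/n₁ = tan 41.63° = 0.8888.
tan θ_B(2→3) = n₃/n₂ = tan 63.30° = 1.9883.
n₃/n₁ = 1.7671. Then tan θ_B(1→3) = n₃/n₁, so θ_B(1→3) = arctan(1.7671) = 60.50°.

θ_B ≈ 60.50°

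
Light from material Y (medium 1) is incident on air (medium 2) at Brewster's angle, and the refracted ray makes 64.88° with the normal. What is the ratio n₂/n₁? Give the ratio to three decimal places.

n₂/n₁ ≈ 0.469

θ_B + θ_t = 90°, so θ_B = 90° − 64.88° = 25.12°.
Then n₂/n₁ = tan θ_B = tan 25.12° = 0.469.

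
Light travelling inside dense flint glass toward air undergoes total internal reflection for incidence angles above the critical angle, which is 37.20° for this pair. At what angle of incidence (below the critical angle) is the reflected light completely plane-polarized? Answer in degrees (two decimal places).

θ_B ≈ 31.16°

At the critical angle sin θ_c = n₂/n₁, giving n₂/n₁ = sin 37.20° = 0.6046.
Then tan θ_B = n₂/n₁ = 0.6046, so θ_B = arctan 0.6046 = 31.16°.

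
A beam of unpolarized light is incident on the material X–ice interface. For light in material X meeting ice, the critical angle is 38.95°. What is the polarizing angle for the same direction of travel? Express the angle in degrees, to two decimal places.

sin θ_c = n₂/n₁, so n₂/n₁ = sin 38.95° = 0.6286.
Brewster: tan θ_B = n₂/n₁ = 0.6286.
θ_B = arctan(0.6286) = 32.16°.

θ_B ≈ 32.16°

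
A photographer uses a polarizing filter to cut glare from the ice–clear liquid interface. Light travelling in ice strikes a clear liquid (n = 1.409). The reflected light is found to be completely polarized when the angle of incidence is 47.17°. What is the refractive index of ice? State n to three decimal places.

n ≈ 1.306

Brewster's law: tan θ_B = n₂/n₁ (light incident in ice, refracted into a clear liquid).
n₁ = n₂ / tan θ_B = 1.409 / tan 47.17° = 1.306.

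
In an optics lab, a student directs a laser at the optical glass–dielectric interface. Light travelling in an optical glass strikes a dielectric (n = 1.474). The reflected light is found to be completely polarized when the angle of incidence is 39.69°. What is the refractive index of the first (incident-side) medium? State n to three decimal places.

n ≈ 1.776

At the Brewster angle, tan θ_B = n₂/n₁ with n₁ on the incident side (an optical glass) and n₂ on the transmitted side (a dielectric).
n₁ = n₂ / tan θ_B = 1.474 / tan 39.69° = 1.776.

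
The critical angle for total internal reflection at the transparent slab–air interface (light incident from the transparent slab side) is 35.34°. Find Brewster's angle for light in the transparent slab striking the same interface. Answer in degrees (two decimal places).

n₂/n₁ = sin θ_c = sin 35.34° = 0.5784.
tan θ_B equals the same ratio, so θ_B = arctan(0.5784) = 30.05°.

θ_B ≈ 30.05°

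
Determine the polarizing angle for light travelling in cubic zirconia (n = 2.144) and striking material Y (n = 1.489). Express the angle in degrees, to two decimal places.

θ_B ≈ 34.78°

At Brewster's angle the reflected and refracted rays are perpendicular, which with Snell's law gives tan θ_B = n₂/n₁.
tan θ_B = n₂/n₁ = 1.489/2.144 = 0.6945.
θ_B = arctan(0.6945) = 34.78°.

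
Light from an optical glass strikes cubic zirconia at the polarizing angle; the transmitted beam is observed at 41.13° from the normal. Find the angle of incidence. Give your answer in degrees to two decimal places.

θ_B ≈ 48.87°

At Brewster's angle the reflected and refracted rays are perpendicular, so θ_B + θ_t = 90°.
So θ_B = 90° − θ_t = 90° − 41.13° = 48.87°.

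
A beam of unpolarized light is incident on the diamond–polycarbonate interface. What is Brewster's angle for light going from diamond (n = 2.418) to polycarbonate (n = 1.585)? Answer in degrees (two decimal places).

Here n₂/n₁ = 1.585/2.418 = 0.6555, and Brewster's law gives tan θ_B = n₂/n₁.
θ_B = arctan(0.6555) = 33.24°.

θ_B ≈ 33.24°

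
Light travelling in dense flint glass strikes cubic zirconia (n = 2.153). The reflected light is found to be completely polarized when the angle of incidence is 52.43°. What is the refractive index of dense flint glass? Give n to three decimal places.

At the polarizing angle, tan θ_B = n₂/n₁ with n₁ on the incident side (dense flint glass) and n₂ on the transmitted side (cubic zirconia).
n₁ = n₂ / tan θ_B = 2.153 / tan 52.43° = 1.656.

n ≈ 1.656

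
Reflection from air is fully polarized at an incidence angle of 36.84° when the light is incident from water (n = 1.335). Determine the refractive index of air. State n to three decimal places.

n ≈ 1.000

Brewster's law: tan θ_B = n₂/n₁ (light incident in water, refracted into air).
n₂ = n₁ tan θ_B = 1.335 × tan 36.84° = 1.000.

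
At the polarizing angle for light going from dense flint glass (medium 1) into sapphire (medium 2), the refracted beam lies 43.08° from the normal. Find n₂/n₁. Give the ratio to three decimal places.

At Brewster incidence θ_B = 90° − θ_t = 90° − 43.08° = 46.92°.
Then n₂/n₁ = tan θ_B = tan 46.92° = 1.069.

n₂/n₁ ≈ 1.069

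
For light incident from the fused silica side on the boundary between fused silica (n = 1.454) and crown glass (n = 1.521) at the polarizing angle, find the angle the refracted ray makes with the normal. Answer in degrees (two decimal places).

tan θ_B = n₂/n₁ = 1.521/1.454 = 1.0461, so θ_B = 46.29°.
The refracted ray is perpendicular to the reflected ray, so θ_t = 90° − θ_B = 43.71°.

θ_t ≈ 43.71°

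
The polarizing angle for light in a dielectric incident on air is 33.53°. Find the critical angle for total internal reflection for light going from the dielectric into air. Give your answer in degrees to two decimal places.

θ_c ≈ 41.50°

tan θ_B = n₂/n₁ = tan 33.53° = 0.6626.
Total internal reflection: sin θ_c = n₂/n₁ = 0.6626.
θ_c = arcsin(0.6626) = 41.50°.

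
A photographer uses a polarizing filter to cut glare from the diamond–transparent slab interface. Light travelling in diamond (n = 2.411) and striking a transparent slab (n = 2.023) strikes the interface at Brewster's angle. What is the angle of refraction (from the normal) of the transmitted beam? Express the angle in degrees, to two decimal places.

θ_t ≈ 50.00°

First find Brewster's angle: tan θ_B = 2.023/2.411 = 0.8391, giving θ_B = 40.00°.
Since θ_B + θ_t = 90° at Brewster incidence, θ_t = 90° − 40.00° = 50.00°.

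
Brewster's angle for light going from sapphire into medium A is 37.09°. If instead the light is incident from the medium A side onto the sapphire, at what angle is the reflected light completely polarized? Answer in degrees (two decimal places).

The two Brewster angles are complementary: θ_B' = 90° − θ_B = 90° − 37.09° = 52.91°.

θ_B' ≈ 52.91°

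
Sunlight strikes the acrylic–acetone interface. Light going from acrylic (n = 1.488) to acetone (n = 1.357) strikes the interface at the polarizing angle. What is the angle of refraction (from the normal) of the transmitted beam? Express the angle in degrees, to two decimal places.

θ_t ≈ 47.64°

tan θ_B = n₂/n₁ = 1.357/1.488 = 0.9120, so θ_B = 42.36°.
At Brewster's angle the reflected and refracted rays are perpendicular, so θ_t = 90° − θ_B = 90° − 42.36° = 47.64°.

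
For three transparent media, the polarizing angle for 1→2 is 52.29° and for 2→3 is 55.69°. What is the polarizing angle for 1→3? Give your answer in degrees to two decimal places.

θ_B ≈ 62.18°

Each Brewster angle gives a ratio: n₂/n₁ = tan 52.29° = 1.2934, n₃/n₂ = tan 55.69° = 1.4654.
Multiplying, n₃/n₁ = 1.2934 × 1.4654 = 1.8953, and θ_B(1→3) = arctan 1.8953 = 62.18°.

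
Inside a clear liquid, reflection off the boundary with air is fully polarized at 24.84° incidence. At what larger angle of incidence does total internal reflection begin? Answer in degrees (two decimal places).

tan θ_B = n₂/n₁ = tan 24.84° = 0.4629.
Total internal reflection: sin θ_c = n₂/n₁ = 0.4629.
θ_c = arcsin(0.4629) = 27.58°.

θ_c ≈ 27.58°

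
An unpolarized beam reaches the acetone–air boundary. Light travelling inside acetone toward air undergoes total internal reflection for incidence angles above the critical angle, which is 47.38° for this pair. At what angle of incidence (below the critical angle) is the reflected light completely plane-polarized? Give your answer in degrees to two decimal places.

θ_B ≈ 36.35°

n₂/n₁ = sin θ_c = sin 47.38° = 0.7359.
tan θ_B equals the same ratio, so θ_B = arctan(0.7359) = 36.35°.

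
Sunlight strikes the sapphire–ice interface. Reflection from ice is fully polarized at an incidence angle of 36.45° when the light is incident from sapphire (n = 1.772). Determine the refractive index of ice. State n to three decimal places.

n ≈ 1.309

Brewster's law: tan θ_B = n₂/n₁ (light incident in sapphire, refracted into ice).
n₂ = n₁ tan θ_B = 1.772 × tan 36.45° = 1.309.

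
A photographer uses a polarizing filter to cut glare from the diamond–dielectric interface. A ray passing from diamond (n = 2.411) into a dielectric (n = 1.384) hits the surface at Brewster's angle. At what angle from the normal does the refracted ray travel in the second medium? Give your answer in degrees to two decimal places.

First find Brewster's angle: tan θ_B = 1.384/2.411 = 0.5740, giving θ_B = 29.86°.
The refracted ray is perpendicular to the reflected ray, so θ_t = 90° − θ_B = 60.14°.

θ_t ≈ 60.14°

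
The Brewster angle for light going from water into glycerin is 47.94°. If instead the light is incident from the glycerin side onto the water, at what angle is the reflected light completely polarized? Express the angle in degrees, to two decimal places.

θ_B' ≈ 42.06°

tan θ_B' = n₁/n₂ = 1/tan θ_B, so θ_B' = 90° − θ_B.
θ_B' = 90° − 47.94° = 42.06°.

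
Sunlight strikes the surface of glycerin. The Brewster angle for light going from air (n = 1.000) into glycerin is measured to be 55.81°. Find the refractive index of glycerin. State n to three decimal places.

n ≈ 1.472

Brewster's law: tan θ_B = n₂/n₁ (light incident in air, refracted into glycerin).
n₂ = n₁ tan θ_B = 1.000 × tan 55.81° = 1.472.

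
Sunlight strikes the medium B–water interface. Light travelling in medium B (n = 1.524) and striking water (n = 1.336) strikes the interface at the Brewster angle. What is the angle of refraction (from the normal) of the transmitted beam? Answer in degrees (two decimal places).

tan θ_B = n₂/n₁ = 1.336/1.524 = 0.8766, so θ_B = 41.24°.
At Brewster's angle the reflected and refracted rays are perpendicular, so θ_t = 90° − θ_B = 90° − 41.24° = 48.76°.

θ_t ≈ 48.76°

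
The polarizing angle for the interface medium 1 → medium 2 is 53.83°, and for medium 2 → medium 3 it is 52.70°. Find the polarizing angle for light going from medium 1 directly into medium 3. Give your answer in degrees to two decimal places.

tan θ_B(1→2) = n₂/n₁ = tan 53.83° = 1.3678.
tan θ_B(2→3) = n₃/n₂ = tan 52.70° = 1.3127.
So n₃/n₁ = (n₂/n₁)(n₃/n₂) = 1.3678 × 1.3127 = 1.7955.
θ_B(1→3) = arctan(1.7955) = 60.88°.

θ_B ≈ 60.88°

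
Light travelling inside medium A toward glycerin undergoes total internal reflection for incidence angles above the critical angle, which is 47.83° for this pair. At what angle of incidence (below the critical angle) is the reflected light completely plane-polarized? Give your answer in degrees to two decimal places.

sin θ_c = n₂/n₁, so n₂/n₁ = sin 47.83° = 0.7412.
Brewster: tan θ_B = n₂/n₁ = 0.7412.
θ_B = arctan(0.7412) = 36.54°.

θ_B ≈ 36.54°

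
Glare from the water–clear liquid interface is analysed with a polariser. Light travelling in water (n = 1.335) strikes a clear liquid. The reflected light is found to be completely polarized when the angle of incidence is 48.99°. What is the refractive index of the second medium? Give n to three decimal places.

n ≈ 1.535

Brewster's law: tan θ_B = n₂/n₁ (light incident in water, refracted into a clear liquid).
n₂ = n₁ tan θ_B = 1.335 × tan 48.99° = 1.535.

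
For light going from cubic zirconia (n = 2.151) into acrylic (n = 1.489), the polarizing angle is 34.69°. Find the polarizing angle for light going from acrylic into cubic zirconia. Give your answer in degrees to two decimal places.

θ_B' ≈ 55.31°

tan θ_B' = n₁/n₂ = 1/tan θ_B, so θ_B' = 90° − θ_B.
θ_B' = 90° − 34.69° = 55.31°.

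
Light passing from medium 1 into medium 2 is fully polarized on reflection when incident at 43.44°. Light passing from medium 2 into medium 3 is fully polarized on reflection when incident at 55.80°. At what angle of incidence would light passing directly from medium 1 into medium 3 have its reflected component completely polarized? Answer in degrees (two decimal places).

Each Brewster angle gives a ratio: n₂/n₁ = tan 43.44° = 0.9470, n₃/n₂ = tan 55.80° = 1.4715.
So n₃/n₁ = (n₂/n₁)(n₃/n₂) = 0.9470 × 1.4715 = 1.3934.
θ_B(1→3) = arctan(1.3934) = 54.33°.

θ_B ≈ 54.33°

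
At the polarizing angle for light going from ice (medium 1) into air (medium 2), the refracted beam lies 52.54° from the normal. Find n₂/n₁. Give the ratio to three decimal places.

n₂/n₁ ≈ 0.766

θ_B + θ_t = 90°, so θ_B = 90° − 52.54° = 37.46°.
Then n₂/n₁ = tan θ_B = tan 37.46° = 0.766.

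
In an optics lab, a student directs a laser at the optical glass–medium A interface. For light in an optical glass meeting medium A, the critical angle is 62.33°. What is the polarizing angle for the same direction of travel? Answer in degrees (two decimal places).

At the critical angle sin θ_c = n₂/n₁, giving n₂/n₁ = sin 62.33° = 0.8856.
Then tan θ_B = n₂/n₁ = 0.8856, so θ_B = arctan 0.8856 = 41.53°.

θ_B ≈ 41.53°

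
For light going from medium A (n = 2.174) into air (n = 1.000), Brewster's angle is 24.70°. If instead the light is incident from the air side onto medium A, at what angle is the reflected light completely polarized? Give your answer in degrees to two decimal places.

θ_B' ≈ 65.30°

Reversing the direction swaps n₁ and n₂, so tan θ_B' = 1/tan θ_B and θ_B' = 90° − θ_B.
Hence θ_B' = 90° − 24.70° = 65.30°.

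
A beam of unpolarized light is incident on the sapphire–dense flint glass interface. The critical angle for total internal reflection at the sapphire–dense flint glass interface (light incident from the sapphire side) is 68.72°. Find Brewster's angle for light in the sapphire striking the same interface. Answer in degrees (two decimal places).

At the critical angle sin θ_c = n₂/n₁, giving n₂/n₁ = sin 68.72° = 0.9318.
Then tan θ_B = n₂/n₁ = 0.9318, so θ_B = arctan 0.9318 = 42.98°.

θ_B ≈ 42.98°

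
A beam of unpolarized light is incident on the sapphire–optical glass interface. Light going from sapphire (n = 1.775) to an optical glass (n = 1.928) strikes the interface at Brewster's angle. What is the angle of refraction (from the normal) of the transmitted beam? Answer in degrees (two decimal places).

θ_t ≈ 42.63°

tan θ_B = n₂/n₁ = 1.928/1.775 = 1.0862, so θ_B = 47.37°.
Since θ_B + θ_t = 90° at Brewster incidence, θ_t = 90° − 47.37° = 42.63°.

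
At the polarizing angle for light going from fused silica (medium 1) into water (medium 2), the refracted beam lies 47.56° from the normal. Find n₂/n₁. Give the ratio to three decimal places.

n₂/n₁ ≈ 0.914

At Brewster incidence θ_B = 90° − θ_t = 90° − 47.56° = 42.44°.
Then n₂/n₁ = tan θ_B = tan 42.44° = 0.914.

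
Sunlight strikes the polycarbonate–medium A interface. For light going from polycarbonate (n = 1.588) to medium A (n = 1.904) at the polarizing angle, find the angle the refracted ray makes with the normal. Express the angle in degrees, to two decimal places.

First find Brewster's angle: tan θ_B = 1.904/1.588 = 1.1990, giving θ_B = 50.17°.
The refracted ray is perpendicular to the reflected ray, so θ_t = 90° − θ_B = 39.83°.

θ_t ≈ 39.83°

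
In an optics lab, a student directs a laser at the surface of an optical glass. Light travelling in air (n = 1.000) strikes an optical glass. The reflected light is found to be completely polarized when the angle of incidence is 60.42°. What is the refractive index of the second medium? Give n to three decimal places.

n ≈ 1.762

Full polarization of the reflected beam means tan θ_B = n₂/n₁, where n₁ is the incident medium (air).
n₂ = n₁ tan θ_B = 1.000 × tan 60.42° = 1.762.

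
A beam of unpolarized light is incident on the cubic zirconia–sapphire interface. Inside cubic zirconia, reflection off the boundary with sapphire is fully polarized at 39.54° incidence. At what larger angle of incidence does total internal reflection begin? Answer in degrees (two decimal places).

tan θ_B = n₂/n₁ = tan 39.54° = 0.8255.
Total internal reflection: sin θ_c = n₂/n₁ = 0.8255.
θ_c = arcsin(0.8255) = 55.64°.

θ_c ≈ 55.64°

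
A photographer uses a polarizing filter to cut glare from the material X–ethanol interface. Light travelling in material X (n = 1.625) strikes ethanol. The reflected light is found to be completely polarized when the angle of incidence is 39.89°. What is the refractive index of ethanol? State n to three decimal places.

n ≈ 1.358

Brewster's law: tan θ_B = n₂/n₁ (light incident in material X, refracted into ethanol).
n₂ = n₁ tan θ_B = 1.625 × tan 39.89° = 1.358.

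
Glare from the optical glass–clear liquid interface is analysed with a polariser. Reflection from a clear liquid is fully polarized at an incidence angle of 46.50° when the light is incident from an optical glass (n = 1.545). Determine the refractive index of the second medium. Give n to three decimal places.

At Brewster's angle, tan θ_B = n₂/n₁ with n₁ on the incident side (an optical glass) and n₂ on the transmitted side (a clear liquid).
n₂ = n₁ tan θ_B = 1.545 × tan 46.50° = 1.628.

n ≈ 1.628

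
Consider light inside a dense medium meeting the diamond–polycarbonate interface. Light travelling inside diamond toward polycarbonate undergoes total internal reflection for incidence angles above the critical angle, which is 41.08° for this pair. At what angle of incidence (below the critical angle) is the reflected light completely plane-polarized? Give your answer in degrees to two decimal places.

At the critical angle sin θ_c = n₂/n₁, giving n₂/n₁ = sin 41.08° = 0.6571.
Then tan θ_B = n₂/n₁ = 0.6571, so θ_B = arctan 0.6571 = 33.31°.

θ_B ≈ 33.31°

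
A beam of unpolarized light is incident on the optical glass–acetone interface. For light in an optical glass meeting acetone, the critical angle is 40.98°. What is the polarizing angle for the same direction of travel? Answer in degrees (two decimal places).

n₂/n₁ = sin θ_c = sin 40.98° = 0.6558.
tan θ_B equals the same ratio, so θ_B = arctan(0.6558) = 33.26°.

θ_B ≈ 33.26°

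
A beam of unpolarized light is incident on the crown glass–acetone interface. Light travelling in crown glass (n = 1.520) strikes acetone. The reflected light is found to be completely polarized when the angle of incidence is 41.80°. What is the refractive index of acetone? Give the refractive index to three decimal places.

n ≈ 1.359

At Brewster's angle, tan θ_B = n₂/n₁ with n₁ on the incident side (crown glass) and n₂ on the transmitted side (acetone).
n₂ = n₁ tan θ_B = 1.520 × tan 41.80° = 1.359.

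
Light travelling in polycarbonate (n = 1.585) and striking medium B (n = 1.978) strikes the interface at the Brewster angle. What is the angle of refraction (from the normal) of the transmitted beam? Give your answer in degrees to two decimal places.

θ_t ≈ 38.71°

θ_B = arctan(n₂/n₁) = arctan(1.978/1.585) = 51.29°.
The refracted ray is perpendicular to the reflected ray, so θ_t = 90° − θ_B = 38.71°.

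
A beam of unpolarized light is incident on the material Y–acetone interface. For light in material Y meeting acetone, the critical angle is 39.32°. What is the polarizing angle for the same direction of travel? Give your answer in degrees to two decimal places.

θ_B ≈ 32.36°

sin θ_c = n₂/n₁, so n₂/n₁ = sin 39.32° = 0.6337.
Brewster: tan θ_B = n₂/n₁ = 0.6337.
θ_B = arctan(0.6337) = 32.36°.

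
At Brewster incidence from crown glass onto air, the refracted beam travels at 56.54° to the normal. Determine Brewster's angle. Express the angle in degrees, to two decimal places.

Brewster's condition makes the reflected and refracted beams perpendicular: θ_B + θ_t = 90°.
θ_B = 90° − 56.54° = 33.46°.

θ_B ≈ 33.46°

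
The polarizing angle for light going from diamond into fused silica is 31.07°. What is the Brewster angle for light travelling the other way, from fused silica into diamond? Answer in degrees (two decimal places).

θ_B' ≈ 58.93°

tan θ_B' = n₁/n₂ = 1/tan θ_B, so θ_B' = 90° − θ_B.
θ_B' = 90° − 31.07° = 58.93°.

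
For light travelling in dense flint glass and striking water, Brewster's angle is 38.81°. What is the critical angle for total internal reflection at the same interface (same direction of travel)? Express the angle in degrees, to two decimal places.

n₂/n₁ = tan 38.81° = 0.8043; the critical angle satisfies sin θ_c = n₂/n₁.
θ_c = arcsin(0.8043) = 53.54°.

θ_c ≈ 53.54°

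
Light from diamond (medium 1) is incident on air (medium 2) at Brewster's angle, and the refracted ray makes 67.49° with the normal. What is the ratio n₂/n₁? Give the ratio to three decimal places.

θ_B + θ_t = 90°, so θ_B = 90° − 67.49° = 22.51°.
Then n₂/n₁ = tan θ_B = tan 22.51° = 0.414.

n₂/n₁ ≈ 0.414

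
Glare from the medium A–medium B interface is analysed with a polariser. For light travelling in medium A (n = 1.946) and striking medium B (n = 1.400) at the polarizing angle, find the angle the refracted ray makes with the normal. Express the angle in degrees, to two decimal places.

θ_t ≈ 54.27°

θ_B = arctan(n₂/n₁) = arctan(1.400/1.946) = 35.73°.
At Brewster's angle the reflected and refracted rays are perpendicular, so θ_t = 90° − θ_B = 90° − 35.73° = 54.27°.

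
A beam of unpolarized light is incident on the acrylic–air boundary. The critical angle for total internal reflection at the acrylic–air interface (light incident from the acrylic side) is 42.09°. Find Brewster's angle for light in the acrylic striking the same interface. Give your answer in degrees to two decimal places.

θ_B ≈ 33.83°

n₂/n₁ = sin θ_c = sin 42.09° = 0.6703.
tan θ_B equals the same ratio, so θ_B = arctan(0.6703) = 33.83°.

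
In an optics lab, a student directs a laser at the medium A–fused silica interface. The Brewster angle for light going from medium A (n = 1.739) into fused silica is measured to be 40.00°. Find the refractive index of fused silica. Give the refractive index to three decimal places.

Brewster's law: tan θ_B = n₂/n₁ (light incident in medium A, refracted into fused silica).
n₂ = n₁ tan θ_B = 1.739 × tan 40.00° = 1.459.

n ≈ 1.459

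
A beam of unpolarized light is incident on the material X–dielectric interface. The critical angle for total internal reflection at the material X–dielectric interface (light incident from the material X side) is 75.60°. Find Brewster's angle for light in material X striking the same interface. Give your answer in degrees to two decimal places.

θ_B ≈ 44.09°

sin θ_c = n₂/n₁, so n₂/n₁ = sin 75.60° = 0.9686.
Brewster: tan θ_B = n₂/n₁ = 0.9686.
θ_B = arctan(0.9686) = 44.09°.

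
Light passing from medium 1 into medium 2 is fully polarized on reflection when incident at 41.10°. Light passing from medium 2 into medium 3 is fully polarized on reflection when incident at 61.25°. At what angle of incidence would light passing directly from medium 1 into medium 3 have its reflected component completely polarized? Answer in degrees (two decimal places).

tan θ_B(1→2) = n₂/n₁ = tan 41.10° = 0.8724.
tan θ_B(2→3) = n₃/n₂ = tan 61.25° = 1.8228.
n₃/n₁ = 1.5901. Then tan θ_B(1→3) = n₃/n₁, so θ_B(1→3) = arctan(1.5901) = 57.83°.

θ_B ≈ 57.83°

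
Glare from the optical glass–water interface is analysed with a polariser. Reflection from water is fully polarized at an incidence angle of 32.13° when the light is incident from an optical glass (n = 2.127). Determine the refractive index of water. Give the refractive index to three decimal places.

At Brewster's angle, tan θ_B = n₂/n₁ with n₁ on the incident side (an optical glass) and n₂ on the transmitted side (water).
n₂ = n₁ tan θ_B = 2.127 × tan 32.13° = 1.336.

n ≈ 1.336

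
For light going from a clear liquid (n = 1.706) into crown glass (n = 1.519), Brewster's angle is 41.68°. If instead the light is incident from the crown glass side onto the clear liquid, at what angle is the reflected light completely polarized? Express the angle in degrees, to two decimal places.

Reversing the direction swaps n₁ and n₂, so tan θ_B' = 1/tan θ_B and θ_B' = 90° − θ_B.
Hence θ_B' = 90° − 41.68° = 48.32°.

θ_B' ≈ 48.32°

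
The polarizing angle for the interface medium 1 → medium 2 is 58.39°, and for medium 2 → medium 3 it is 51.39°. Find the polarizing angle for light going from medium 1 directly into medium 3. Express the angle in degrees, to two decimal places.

θ_B ≈ 63.83°

tan θ_B(1→2) = n₂/n₁ = tan 58.39° = 1.6248.
tan θ_B(2→3) = n₃/n₂ = tan 51.39° = 1.2522.
Multiplying, n₃/n₁ = 1.6248 × 1.2522 = 2.0347, and θ_B(1→3) = arctan 2.0347 = 63.83°.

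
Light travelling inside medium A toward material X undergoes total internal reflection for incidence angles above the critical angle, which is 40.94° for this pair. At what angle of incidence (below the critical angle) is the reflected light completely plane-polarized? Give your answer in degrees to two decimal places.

n₂/n₁ = sin θ_c = sin 40.94° = 0.6553.
tan θ_B equals the same ratio, so θ_B = arctan(0.6553) = 33.24°.

θ_B ≈ 33.24°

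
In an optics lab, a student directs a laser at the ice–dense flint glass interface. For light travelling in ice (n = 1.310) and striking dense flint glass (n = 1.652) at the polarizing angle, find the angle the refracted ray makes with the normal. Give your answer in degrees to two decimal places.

tan θ_B = n₂/n₁ = 1.652/1.310 = 1.2611, so θ_B = 51.59°.
The refracted ray is perpendicular to the reflected ray, so θ_t = 90° − θ_B = 38.41°.

θ_t ≈ 38.41°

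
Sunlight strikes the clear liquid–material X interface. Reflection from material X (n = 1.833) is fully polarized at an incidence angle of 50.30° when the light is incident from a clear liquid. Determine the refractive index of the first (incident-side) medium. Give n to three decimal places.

Full polarization of the reflected beam means tan θ_B = n₂/n₁, where n₁ is the incident medium (a clear liquid).
n₁ = n₂ / tan θ_B = 1.833 / tan 50.30° = 1.522.

n ≈ 1.522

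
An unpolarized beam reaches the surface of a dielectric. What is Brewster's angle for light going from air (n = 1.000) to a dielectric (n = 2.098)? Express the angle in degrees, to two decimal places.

tan θ_B = n₂/n₁ = 2.098/1.000 = 2.0980.
θ_B = arctan(2.0980) = 64.52°.

θ_B ≈ 64.52°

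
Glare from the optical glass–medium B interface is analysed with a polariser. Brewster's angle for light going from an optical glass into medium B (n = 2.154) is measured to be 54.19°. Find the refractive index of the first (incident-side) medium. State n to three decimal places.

At Brewster's angle, tan θ_B = n₂/n₁ with n₁ on the incident side (an optical glass) and n₂ on the transmitted side (medium B).
n₁ = n₂ / tan θ_B = 2.154 / tan 54.19° = 1.554.

n ≈ 1.554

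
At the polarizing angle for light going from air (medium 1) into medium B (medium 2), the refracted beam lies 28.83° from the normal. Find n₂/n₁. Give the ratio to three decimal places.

n₂/n₁ ≈ 1.817

θ_B + θ_t = 90°, so θ_B = 90° − 28.83° = 61.17°.
tan θ_B = n₂/n₁, so n₂/n₁ = tan 61.17° = 1.817.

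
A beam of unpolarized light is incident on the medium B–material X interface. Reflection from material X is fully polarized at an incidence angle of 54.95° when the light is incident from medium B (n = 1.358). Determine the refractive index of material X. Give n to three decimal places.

Brewster's law: tan θ_B = n₂/n₁ (light incident in medium B, refracted into material X).
n₂ = n₁ tan θ_B = 1.358 × tan 54.95° = 1.936.

n ≈ 1.936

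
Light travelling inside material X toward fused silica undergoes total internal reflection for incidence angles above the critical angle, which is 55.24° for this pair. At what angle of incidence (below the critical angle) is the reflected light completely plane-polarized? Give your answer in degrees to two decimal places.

sin θ_c = n₂/n₁, so n₂/n₁ = sin 55.24° = 0.8215.
Brewster: tan θ_B = n₂/n₁ = 0.8215.
θ_B = arctan(0.8215) = 39.40°.

θ_B ≈ 39.40°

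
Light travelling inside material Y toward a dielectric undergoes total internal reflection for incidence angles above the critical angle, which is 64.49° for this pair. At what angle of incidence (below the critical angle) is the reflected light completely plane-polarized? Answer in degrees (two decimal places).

n₂/n₁ = sin θ_c = sin 64.49° = 0.9025.
tan θ_B equals the same ratio, so θ_B = arctan(0.9025) = 42.07°.

θ_B ≈ 42.07°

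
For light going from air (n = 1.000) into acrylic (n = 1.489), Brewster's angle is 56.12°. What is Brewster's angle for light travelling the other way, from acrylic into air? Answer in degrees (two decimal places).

θ_B' ≈ 33.88°

The two Brewster angles are complementary: θ_B' = 90° − θ_B = 90° − 56.12° = 33.88°.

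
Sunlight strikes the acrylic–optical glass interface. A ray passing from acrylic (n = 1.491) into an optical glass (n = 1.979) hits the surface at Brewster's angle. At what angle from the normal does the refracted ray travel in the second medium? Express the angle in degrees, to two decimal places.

First find Brewster's angle: tan θ_B = 1.979/1.491 = 1.3273, giving θ_B = 53.01°.
The refracted ray is perpendicular to the reflected ray, so θ_t = 90° − θ_B = 36.99°.

θ_t ≈ 36.99°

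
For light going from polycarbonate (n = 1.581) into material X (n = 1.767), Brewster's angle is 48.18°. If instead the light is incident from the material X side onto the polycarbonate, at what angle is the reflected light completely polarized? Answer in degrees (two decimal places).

θ_B' ≈ 41.82°

Reversing the direction swaps n₁ and n₂, so tan θ_B' = 1/tan θ_B and θ_B' = 90° − θ_B.
Hence θ_B' = 90° − 48.18° = 41.82°.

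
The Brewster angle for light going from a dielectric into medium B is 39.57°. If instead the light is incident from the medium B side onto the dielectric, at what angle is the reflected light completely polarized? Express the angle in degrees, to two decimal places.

tan θ_B' = n₁/n₂ = 1/tan θ_B, so θ_B' = 90° − θ_B.
θ_B' = 90° − 39.57° = 50.43°.

θ_B' ≈ 50.43°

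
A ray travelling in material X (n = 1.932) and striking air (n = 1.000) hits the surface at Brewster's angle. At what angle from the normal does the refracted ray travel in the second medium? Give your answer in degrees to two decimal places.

θ_B = arctan(n₂/n₁) = arctan(1.000/1.932) = 27.37°.
Since θ_B + θ_t = 90° at Brewster incidence, θ_t = 90° − 27.37° = 62.63°.

θ_t ≈ 62.63°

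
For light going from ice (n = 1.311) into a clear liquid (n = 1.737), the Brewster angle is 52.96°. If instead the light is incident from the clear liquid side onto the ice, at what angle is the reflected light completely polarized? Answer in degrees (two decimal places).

θ_B' ≈ 37.04°

tan θ_B' = n₁/n₂ = 1/tan θ_B, so θ_B' = 90° − θ_B.
θ_B' = 90° − 52.96° = 37.04°.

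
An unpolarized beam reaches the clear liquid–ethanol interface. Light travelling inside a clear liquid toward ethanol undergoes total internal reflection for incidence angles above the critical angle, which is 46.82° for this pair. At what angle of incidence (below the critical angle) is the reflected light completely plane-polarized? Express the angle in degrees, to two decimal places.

θ_B ≈ 36.10°

n₂/n₁ = sin θ_c = sin 46.82° = 0.7292.
tan θ_B equals the same ratio, so θ_B = arctan(0.7292) = 36.10°.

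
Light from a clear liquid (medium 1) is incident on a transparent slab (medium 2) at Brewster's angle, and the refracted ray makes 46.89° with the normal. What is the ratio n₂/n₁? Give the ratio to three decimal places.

θ_B + θ_t = 90°, so θ_B = 90° − 46.89° = 43.11°.
tan θ_B = n₂/n₁, so n₂/n₁ = tan 43.11° = 0.936.

n₂/n₁ ≈ 0.936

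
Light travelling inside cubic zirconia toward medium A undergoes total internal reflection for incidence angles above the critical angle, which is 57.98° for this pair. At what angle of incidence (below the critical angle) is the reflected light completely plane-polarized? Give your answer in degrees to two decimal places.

At the critical angle sin θ_c = n₂/n₁, giving n₂/n₁ = sin 57.98° = 0.8479.
Then tan θ_B = n₂/n₁ = 0.8479, so θ_B = arctan 0.8479 = 40.29°.

θ_B ≈ 40.29°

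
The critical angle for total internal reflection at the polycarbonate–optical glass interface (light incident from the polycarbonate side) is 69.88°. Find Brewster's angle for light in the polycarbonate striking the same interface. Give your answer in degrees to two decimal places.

n₂/n₁ = sin θ_c = sin 69.88° = 0.9390.
tan θ_B equals the same ratio, so θ_B = arctan(0.9390) = 43.20°.

θ_B ≈ 43.20°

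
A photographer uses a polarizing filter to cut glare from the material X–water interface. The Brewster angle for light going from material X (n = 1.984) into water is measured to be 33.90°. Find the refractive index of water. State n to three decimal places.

n ≈ 1.333

Brewster's law: tan θ_B = n₂/n₁ (light incident in material X, refracted into water).
n₂ = n₁ tan θ_B = 1.984 × tan 33.90° = 1.333.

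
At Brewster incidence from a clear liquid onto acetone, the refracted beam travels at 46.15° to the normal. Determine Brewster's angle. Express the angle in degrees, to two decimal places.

Since the reflected and refracted rays are at right angles at the polarizing angle, θ_B + θ_t = 90°.
So θ_B = 90° − θ_t = 90° − 46.15° = 43.85°.

θ_B ≈ 43.85°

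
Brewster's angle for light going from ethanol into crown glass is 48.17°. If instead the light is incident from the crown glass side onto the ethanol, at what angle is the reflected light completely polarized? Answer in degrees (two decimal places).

Reversing the direction swaps n₁ and n₂, so tan θ_B' = 1/tan θ_B and θ_B' = 90° − θ_B.
Hence θ_B' = 90° − 48.17° = 41.83°.

θ_B' ≈ 41.83°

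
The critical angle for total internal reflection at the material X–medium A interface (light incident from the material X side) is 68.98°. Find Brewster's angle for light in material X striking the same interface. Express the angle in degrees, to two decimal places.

n₂/n₁ = sin θ_c = sin 68.98° = 0.9335.
tan θ_B equals the same ratio, so θ_B = arctan(0.9335) = 43.03°.

θ_B ≈ 43.03°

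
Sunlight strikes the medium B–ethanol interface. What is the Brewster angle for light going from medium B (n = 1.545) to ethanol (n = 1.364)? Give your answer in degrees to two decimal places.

At Brewster's angle the reflected and refracted rays are perpendicular, which with Snell's law gives tan θ_B = n₂/n₁.
Here n₂/n₁ = 1.364/1.545 = 0.8828, and Brewster's law gives tan θ_B = n₂/n₁.
So θ_B = arctan 0.8828 = 41.44°.

θ_B ≈ 41.44°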